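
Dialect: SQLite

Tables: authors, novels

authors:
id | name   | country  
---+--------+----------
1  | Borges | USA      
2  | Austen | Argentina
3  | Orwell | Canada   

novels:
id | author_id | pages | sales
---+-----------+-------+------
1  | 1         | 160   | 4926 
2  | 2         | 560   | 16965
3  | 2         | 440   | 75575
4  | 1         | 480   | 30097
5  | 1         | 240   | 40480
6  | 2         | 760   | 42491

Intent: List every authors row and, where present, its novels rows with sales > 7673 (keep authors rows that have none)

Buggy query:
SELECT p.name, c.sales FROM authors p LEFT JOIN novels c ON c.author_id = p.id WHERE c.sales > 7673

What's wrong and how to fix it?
Bug: A WHERE condition on the right-hand table after LEFT JOIN drops unmatched parents

Fix: Put 'c.sales > 7673' in the JOIN's ON clause instead of WHERE

Corrected query:
SELECT p.name, c.sales FROM authors p LEFT JOIN novels c ON c.author_id = p.id AND c.sales > 7673

Result:
name   | sales
-------+------
Borges | 30097
Borges | 40480
Austen | 16965
Austen | 42491
Austen | 75575
Orwell | NULL 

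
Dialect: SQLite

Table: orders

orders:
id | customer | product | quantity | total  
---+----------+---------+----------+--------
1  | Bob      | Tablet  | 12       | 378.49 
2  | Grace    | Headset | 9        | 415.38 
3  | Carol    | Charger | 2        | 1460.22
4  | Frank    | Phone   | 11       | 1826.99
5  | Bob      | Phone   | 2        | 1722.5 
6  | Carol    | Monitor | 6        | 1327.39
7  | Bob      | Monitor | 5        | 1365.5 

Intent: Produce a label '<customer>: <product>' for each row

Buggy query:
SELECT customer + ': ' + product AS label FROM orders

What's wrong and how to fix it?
Bug: '+' is numeric addition; on text columns SQLite converts them to 0 instead of concatenating

Fix: Replace + with || to concatenate text

Corrected query:
SELECT customer || ': ' || product AS label FROM orders

Result:
label         
--------------
Bob: Tablet   
Grace: Headset
Carol: Charger
Frank: Phone  
Bob: Phone    
Carol: Monitor
Bob: Monitor  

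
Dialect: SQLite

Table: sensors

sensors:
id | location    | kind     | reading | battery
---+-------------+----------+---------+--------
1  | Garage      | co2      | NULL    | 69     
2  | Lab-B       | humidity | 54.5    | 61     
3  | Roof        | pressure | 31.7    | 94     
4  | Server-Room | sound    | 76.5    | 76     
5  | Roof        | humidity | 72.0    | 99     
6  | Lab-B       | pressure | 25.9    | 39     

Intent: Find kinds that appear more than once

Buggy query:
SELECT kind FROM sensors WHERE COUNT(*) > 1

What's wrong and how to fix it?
Bug: WHERE can't reference COUNT(*); aggregates are computed after WHERE

Fix: GROUP BY kind, then filter groups with HAVING COUNT(*) > 1

Corrected query:
SELECT kind FROM sensors GROUP BY kind HAVING COUNT(*) > 1

Result:
kind    
--------
humidity
pressure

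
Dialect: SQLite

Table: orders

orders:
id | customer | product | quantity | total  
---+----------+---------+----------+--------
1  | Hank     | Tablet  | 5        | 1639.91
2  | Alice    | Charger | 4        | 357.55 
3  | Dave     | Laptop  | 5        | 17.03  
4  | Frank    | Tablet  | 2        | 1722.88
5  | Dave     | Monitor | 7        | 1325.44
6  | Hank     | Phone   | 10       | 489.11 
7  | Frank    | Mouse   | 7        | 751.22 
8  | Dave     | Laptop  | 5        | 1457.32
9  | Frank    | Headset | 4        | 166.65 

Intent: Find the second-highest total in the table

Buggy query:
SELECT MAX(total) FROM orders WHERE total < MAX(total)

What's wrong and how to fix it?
Bug: MAX(total) on the right of the comparison is an aggregate-in-WHERE error

Fix: Compute the overall MAX in a subquery, then take MAX of rows below it

Corrected query:
SELECT MAX(total) FROM orders WHERE total < (SELECT MAX(total) FROM orders)

Result:
MAX(total)
----------
1639.91   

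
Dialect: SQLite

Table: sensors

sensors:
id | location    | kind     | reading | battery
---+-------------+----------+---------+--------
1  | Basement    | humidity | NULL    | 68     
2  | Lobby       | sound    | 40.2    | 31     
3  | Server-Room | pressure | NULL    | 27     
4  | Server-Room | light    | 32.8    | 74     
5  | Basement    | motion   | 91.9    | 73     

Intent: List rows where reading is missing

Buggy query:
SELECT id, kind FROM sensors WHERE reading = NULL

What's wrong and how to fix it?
Bug: '= NULL' is always unknown in SQL three-valued logic, so no rows match

Fix: Use IS NULL to test for NULL

Corrected query:
SELECT id, kind FROM sensors WHERE reading IS NULL

Result:
id | kind    
---+---------
1  | humidity
3  | pressure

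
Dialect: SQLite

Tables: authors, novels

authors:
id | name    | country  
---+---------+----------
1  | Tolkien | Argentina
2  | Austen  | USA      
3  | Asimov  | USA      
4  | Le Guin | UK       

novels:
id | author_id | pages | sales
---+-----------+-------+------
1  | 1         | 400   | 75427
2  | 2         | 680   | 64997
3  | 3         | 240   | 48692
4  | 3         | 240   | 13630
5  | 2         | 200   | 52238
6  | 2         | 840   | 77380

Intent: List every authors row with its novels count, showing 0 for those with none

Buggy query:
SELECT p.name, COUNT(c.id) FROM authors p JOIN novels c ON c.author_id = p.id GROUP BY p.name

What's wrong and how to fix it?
Bug: INNER JOIN drops authors rows that have no matching novels rows

Fix: Switch to LEFT JOIN to retain unmatched parent rows

Corrected query:
SELECT p.name, COUNT(c.id) FROM authors p LEFT JOIN novels c ON c.author_id = p.id GROUP BY p.name

Result:
name    | COUNT(c.id)
--------+------------
Asimov  | 2          
Austen  | 3          
Le Guin | 0          
Tolkien | 1          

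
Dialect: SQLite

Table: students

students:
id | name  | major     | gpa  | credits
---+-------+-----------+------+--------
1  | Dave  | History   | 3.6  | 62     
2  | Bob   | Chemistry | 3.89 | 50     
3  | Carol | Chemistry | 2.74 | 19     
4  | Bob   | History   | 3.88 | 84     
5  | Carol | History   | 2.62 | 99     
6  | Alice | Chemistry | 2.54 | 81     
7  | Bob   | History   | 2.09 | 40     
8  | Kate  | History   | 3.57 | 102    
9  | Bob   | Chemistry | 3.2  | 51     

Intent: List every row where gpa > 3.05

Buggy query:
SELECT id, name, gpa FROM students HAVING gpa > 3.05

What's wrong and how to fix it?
Bug: HAVING filters the output of aggregation, but this query has no GROUP BY and no aggregate functions, so SQLite rejects it (HAVING clause on a non-aggregate query); the condition here is per row

Fix: Replace HAVING with WHERE since the condition applies to individual rows

Corrected query:
SELECT id, name, gpa FROM students WHERE gpa > 3.05

Result:
id | name | gpa 
---+------+-----
1  | Dave | 3.6 
2  | Bob  | 3.89
4  | Bob  | 3.88
8  | Kate | 3.57
9  | Bob  | 3.2 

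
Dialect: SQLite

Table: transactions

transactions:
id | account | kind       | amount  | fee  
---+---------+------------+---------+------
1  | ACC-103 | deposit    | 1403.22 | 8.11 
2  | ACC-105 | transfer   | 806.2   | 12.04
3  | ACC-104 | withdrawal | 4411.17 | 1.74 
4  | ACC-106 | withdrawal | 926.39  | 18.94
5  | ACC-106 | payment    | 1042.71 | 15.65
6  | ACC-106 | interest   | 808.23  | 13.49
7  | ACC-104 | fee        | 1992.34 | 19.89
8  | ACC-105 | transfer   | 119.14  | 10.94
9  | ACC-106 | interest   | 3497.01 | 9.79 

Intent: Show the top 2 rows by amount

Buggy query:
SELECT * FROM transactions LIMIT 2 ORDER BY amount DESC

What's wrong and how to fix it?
Bug: LIMIT must come after ORDER BY

Fix: Swap the clauses: ORDER BY first, then LIMIT

Corrected query:
SELECT * FROM transactions ORDER BY amount DESC LIMIT 2

Result:
id | account | kind       | amount  | fee 
---+---------+------------+---------+-----
3  | ACC-104 | withdrawal | 4411.17 | 1.74
9  | ACC-106 | interest   | 3497.01 | 9.79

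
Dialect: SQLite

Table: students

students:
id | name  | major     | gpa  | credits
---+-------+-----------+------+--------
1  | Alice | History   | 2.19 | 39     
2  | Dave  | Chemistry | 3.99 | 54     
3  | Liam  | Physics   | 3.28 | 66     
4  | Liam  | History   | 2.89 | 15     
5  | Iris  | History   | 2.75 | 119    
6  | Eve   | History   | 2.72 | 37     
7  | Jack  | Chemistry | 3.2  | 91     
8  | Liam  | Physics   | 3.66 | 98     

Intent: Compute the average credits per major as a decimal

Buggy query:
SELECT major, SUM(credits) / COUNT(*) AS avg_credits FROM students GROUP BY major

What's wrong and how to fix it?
Bug: SUM(credits) and COUNT(*) are both integers; the division truncates the fractional part

Fix: Cast one side to REAL so the division keeps the fractional part

Corrected query:
SELECT major, SUM(credits) * 1.0 / COUNT(*) AS avg_credits FROM students GROUP BY major

Result:
major     | avg_credits
----------+------------
Chemistry | 72.5       
History   | 52.5       
Physics   | 82         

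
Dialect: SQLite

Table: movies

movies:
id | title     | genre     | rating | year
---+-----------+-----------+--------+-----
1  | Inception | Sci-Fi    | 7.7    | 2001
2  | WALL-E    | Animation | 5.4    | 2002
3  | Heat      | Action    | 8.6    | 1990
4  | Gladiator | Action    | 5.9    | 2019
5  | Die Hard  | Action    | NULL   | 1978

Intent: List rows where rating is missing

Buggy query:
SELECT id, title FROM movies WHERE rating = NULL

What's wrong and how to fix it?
Bug: Comparing to NULL with '=' never matches; NULL = NULL is unknown, not true

Fix: Use IS NULL to test for NULL

Corrected query:
SELECT id, title FROM movies WHERE rating IS NULL

Result:
id | title   
---+---------
5  | Die Hard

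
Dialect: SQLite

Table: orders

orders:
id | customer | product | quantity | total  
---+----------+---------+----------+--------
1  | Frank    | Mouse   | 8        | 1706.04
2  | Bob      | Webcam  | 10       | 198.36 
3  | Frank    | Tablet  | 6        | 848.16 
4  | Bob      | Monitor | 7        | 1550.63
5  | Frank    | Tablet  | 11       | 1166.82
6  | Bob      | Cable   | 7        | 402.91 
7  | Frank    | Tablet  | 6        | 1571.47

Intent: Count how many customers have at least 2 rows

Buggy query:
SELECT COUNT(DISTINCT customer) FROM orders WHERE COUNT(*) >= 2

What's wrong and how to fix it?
Bug: COUNT(*) cannot appear in WHERE; the per-group count doesn't exist yet

Fix: Group first with HAVING COUNT(*) >= 2, then COUNT the resulting groups

Corrected query:
SELECT COUNT(*) FROM (SELECT customer FROM orders GROUP BY customer HAVING COUNT(*) >= 2)

Result:
COUNT(*)
--------
2       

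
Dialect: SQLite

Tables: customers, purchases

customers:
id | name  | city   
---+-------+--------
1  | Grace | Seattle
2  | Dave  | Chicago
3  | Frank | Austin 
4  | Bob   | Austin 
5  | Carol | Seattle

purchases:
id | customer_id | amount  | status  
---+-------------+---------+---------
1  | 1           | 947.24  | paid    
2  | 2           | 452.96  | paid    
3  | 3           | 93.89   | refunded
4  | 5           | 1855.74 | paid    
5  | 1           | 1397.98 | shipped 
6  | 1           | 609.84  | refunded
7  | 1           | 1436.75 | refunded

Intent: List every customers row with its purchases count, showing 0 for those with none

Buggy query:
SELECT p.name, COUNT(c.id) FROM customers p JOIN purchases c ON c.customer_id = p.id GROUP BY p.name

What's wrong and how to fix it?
Bug: An inner join excludes parents with zero children

Fix: Switch to LEFT JOIN to retain unmatched parent rows

Corrected query:
SELECT p.name, COUNT(c.id) FROM customers p LEFT JOIN purchases c ON c.customer_id = p.id GROUP BY p.name

Result:
name  | COUNT(c.id)
------+------------
Bob   | 0          
Carol | 1          
Dave  | 1          
Frank | 1          
Grace | 4          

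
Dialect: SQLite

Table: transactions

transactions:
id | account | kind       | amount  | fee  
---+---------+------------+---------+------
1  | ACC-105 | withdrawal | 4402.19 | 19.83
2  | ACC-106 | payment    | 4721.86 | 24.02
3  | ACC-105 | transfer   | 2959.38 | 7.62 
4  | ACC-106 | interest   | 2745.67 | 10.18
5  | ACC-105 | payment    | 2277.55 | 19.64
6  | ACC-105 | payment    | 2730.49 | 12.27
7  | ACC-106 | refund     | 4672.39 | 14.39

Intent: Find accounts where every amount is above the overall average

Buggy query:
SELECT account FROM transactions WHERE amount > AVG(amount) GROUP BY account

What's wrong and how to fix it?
Bug: AVG() is an aggregate; it can't sit directly in WHERE

Fix: Compute the overall average in a scalar subquery and compare each group's MIN against it in HAVING

Corrected query:
SELECT account FROM transactions GROUP BY account HAVING MIN(amount) > (SELECT AVG(amount) FROM transactions)

Result:
(no rows)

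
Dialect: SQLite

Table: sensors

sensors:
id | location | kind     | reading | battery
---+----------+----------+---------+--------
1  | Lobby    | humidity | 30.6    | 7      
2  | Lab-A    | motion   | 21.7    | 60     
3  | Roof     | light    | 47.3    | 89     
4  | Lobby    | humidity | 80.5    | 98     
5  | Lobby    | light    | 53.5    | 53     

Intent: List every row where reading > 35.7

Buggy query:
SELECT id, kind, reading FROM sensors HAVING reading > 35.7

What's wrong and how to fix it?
Bug: HAVING filters the output of aggregation, but this query has no GROUP BY and no aggregate functions, so SQLite rejects it (HAVING clause on a non-aggregate query); the condition here is per row

Fix: Replace HAVING with WHERE since the condition applies to individual rows

Corrected query:
SELECT id, kind, reading FROM sensors WHERE reading > 35.7

Result:
id | kind     | reading
---+----------+--------
3  | light    | 47.3   
4  | humidity | 80.5   
5  | light    | 53.5   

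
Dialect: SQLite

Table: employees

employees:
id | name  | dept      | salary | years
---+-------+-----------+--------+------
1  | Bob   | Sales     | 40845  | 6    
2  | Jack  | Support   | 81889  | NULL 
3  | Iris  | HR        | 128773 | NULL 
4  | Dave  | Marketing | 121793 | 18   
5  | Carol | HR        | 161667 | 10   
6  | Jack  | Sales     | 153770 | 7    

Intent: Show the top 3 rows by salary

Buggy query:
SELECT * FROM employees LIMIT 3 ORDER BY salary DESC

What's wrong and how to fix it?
Bug: LIMIT must come after ORDER BY

Fix: Sort with ORDER BY, then apply LIMIT

Corrected query:
SELECT * FROM employees ORDER BY salary DESC LIMIT 3

Result:
id | name  | dept  | salary | years
---+-------+-------+--------+------
5  | Carol | HR    | 161667 | 10   
6  | Jack  | Sales | 153770 | 7    
3  | Iris  | HR    | 128773 | NULL 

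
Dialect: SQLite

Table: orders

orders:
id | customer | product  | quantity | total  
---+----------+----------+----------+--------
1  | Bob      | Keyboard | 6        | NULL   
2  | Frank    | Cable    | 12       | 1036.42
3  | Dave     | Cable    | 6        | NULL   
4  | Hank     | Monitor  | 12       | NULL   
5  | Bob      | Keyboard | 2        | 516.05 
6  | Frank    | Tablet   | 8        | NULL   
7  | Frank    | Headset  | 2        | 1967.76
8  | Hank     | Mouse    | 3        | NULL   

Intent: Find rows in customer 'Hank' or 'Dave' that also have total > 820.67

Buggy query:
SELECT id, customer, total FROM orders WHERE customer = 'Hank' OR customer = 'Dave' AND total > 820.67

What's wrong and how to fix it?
Bug: AND binds tighter than OR, so this parses as customer = 'Hank' OR (customer = 'Dave' AND total > 820.67)

Fix: Add parentheses around the OR so the AND applies to both alternatives

Corrected query:
SELECT id, customer, total FROM orders WHERE (customer = 'Hank' OR customer = 'Dave') AND total > 820.67

Result:
(no rows)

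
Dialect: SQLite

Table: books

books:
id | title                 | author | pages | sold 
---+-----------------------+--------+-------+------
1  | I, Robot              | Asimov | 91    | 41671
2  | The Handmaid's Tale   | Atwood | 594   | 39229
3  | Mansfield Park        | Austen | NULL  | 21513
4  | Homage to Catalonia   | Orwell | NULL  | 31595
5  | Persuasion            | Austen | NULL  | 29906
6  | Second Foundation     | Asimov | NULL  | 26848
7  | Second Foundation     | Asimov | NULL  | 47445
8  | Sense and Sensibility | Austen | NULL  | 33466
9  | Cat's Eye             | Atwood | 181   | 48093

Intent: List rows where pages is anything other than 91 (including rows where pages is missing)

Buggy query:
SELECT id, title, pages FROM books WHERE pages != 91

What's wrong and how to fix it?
Bug: 'pages != 91' is unknown when pages is NULL, so NULL rows are silently excluded

Fix: Add an explicit OR pages IS NULL to include the missing-value rows

Corrected query:
SELECT id, title, pages FROM books WHERE pages != 91 OR pages IS NULL

Result:
id | title                 | pages
---+-----------------------+------
2  | The Handmaid's Tale   | 594  
3  | Mansfield Park        | NULL 
4  | Homage to Catalonia   | NULL 
5  | Persuasion            | NULL 
6  | Second Foundation     | NULL 
7  | Second Foundation     | NULL 
8  | Sense and Sensibility | NULL 
9  | Cat's Eye             | 181  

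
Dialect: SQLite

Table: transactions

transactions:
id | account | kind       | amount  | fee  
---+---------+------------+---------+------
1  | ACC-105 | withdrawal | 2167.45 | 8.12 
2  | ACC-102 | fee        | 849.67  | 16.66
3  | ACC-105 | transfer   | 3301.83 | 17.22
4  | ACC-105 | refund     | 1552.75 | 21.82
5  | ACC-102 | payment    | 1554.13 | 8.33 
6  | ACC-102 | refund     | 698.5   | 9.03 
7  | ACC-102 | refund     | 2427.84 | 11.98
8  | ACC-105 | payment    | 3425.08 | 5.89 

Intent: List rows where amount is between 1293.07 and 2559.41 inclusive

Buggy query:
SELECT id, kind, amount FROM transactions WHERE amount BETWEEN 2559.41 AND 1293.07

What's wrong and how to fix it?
Bug: BETWEEN expects the lower bound first; with 2559.41 AND 1293.07 the range is empty

Fix: Write BETWEEN 1293.07 AND 2559.41

Corrected query:
SELECT id, kind, amount FROM transactions WHERE amount BETWEEN 1293.07 AND 2559.41

Result:
id | kind       | amount 
---+------------+--------
1  | withdrawal | 2167.45
4  | refund     | 1552.75
5  | payment    | 1554.13
7  | refund     | 2427.84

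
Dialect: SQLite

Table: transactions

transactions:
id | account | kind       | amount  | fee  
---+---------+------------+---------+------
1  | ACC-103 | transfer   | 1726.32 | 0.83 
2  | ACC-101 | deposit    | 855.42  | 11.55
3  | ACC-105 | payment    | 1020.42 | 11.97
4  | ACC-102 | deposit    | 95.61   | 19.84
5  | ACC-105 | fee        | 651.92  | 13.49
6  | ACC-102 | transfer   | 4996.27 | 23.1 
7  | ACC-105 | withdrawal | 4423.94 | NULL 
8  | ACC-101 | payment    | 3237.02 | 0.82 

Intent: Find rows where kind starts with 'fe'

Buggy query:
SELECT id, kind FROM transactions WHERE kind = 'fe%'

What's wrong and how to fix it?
Bug: '=' compares the literal string including the % character; pattern matching needs LIKE

Fix: Use LIKE for wildcard pattern matching

Corrected query:
SELECT id, kind FROM transactions WHERE kind LIKE 'fe%'

Result:
id | kind
---+-----
5  | fee 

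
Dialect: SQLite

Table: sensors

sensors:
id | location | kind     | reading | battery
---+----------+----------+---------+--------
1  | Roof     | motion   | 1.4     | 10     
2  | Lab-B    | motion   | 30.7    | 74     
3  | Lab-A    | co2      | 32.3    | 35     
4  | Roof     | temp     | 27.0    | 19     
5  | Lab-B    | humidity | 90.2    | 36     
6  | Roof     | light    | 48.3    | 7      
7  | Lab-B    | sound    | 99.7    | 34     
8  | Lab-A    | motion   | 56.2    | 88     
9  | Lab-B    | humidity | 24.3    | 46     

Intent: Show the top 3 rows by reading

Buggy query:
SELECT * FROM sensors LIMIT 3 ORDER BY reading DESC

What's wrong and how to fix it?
Bug: ORDER BY cannot follow LIMIT; LIMIT is the final clause

Fix: Swap the clauses: ORDER BY first, then LIMIT

Corrected query:
SELECT * FROM sensors ORDER BY reading DESC LIMIT 3

Result:
id | location | kind     | reading | battery
---+----------+----------+---------+--------
7  | Lab-B    | sound    | 99.7    | 34     
5  | Lab-B    | humidity | 90.2    | 36     
8  | Lab-A    | motion   | 56.2    | 88     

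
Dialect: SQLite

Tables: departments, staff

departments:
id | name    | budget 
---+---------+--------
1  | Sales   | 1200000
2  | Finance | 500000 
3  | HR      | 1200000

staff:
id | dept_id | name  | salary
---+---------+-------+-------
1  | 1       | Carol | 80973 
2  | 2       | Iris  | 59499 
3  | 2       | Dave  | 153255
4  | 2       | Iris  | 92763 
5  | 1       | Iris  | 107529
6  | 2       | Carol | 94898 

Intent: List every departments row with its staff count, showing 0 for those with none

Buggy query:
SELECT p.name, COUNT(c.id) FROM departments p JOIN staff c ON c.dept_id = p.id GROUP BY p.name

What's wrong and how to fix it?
Bug: INNER JOIN drops departments rows that have no matching staff rows

Fix: Use LEFT JOIN so parents without children still appear (COUNT(c.id) gives 0)

Corrected query:
SELECT p.name, COUNT(c.id) FROM departments p LEFT JOIN staff c ON c.dept_id = p.id GROUP BY p.name

Result:
name    | COUNT(c.id)
--------+------------
Finance | 4          
HR      | 0          
Sales   | 2          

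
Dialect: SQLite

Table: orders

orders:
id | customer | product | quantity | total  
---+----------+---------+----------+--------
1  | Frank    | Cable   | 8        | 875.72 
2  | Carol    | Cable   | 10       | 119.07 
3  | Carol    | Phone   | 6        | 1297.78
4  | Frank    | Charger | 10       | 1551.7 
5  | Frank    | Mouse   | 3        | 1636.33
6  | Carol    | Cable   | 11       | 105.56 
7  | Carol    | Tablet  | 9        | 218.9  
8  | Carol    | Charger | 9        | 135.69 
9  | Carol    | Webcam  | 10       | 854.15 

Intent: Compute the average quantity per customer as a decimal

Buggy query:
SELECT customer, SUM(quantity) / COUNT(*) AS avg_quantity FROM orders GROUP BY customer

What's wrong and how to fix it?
Bug: Both operands are integers, so '/' performs integer division and truncates

Fix: Cast one side to REAL so the division keeps the fractional part

Corrected query:
SELECT customer, SUM(quantity) * 1.0 / COUNT(*) AS avg_quantity FROM orders GROUP BY customer

Result:
customer | avg_quantity
---------+-------------
Carol    | 9.166667    
Frank    | 7           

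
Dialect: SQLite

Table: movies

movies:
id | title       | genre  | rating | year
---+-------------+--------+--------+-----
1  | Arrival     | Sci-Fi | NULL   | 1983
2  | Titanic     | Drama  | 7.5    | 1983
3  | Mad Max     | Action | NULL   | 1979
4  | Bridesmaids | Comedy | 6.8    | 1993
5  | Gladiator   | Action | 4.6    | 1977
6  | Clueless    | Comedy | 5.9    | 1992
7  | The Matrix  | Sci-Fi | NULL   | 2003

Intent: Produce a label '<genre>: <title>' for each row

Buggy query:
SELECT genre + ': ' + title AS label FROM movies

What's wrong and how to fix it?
Bug: SQLite uses || for string concatenation; + coerces text to numbers (yielding 0)

Fix: Replace + with || to concatenate text

Corrected query:
SELECT genre || ': ' || title AS label FROM movies

Result:
label              
-------------------
Sci-Fi: Arrival    
Drama: Titanic     
Action: Mad Max    
Comedy: Bridesmaids
Action: Gladiator  
Comedy: Clueless   
Sci-Fi: The Matrix 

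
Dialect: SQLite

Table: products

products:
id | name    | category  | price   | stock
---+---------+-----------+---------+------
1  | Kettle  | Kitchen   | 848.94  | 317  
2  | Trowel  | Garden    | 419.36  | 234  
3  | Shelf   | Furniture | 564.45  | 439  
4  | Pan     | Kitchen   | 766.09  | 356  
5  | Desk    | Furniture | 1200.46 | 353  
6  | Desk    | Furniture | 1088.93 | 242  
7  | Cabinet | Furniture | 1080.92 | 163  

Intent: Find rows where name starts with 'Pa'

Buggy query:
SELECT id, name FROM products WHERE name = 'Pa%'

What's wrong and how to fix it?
Bug: Wildcards only work with LIKE; '=' treats '%' as a literal character

Fix: Replace '=' with LIKE so 'Pa%' is treated as a pattern

Corrected query:
SELECT id, name FROM products WHERE name LIKE 'Pa%'

Result:
id | name
---+-----
4  | Pan 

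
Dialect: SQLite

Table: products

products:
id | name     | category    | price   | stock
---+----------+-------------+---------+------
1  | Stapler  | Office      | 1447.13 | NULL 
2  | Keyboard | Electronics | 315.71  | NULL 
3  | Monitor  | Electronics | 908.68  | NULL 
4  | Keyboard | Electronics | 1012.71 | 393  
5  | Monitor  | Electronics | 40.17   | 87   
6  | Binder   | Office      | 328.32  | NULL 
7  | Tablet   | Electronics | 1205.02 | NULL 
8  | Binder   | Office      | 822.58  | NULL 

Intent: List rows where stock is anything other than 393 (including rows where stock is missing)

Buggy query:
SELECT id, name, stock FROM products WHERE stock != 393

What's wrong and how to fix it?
Bug: 'stock != 393' is unknown when stock is NULL, so NULL rows are silently excluded

Fix: Handle NULL separately with IS NULL alongside the inequality

Corrected query:
SELECT id, name, stock FROM products WHERE stock != 393 OR stock IS NULL

Result:
id | name     | stock
---+----------+------
1  | Stapler  | NULL 
2  | Keyboard | NULL 
3  | Monitor  | NULL 
5  | Monitor  | 87   
6  | Binder   | NULL 
7  | Tablet   | NULL 
8  | Binder   | NULL 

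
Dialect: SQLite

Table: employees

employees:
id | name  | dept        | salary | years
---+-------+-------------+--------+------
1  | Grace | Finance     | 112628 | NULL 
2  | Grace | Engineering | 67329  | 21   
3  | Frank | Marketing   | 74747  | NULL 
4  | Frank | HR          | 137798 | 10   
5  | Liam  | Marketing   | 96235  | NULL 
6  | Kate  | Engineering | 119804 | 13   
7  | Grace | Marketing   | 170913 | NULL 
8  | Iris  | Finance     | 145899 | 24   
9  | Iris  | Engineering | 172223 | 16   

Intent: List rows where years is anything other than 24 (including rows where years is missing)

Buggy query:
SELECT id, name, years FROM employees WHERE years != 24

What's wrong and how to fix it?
Bug: 'years != 24' is unknown when years is NULL, so NULL rows are silently excluded

Fix: Add an explicit OR years IS NULL to include the missing-value rows

Corrected query:
SELECT id, name, years FROM employees WHERE years != 24 OR years IS NULL

Result:
id | name  | years
---+-------+------
1  | Grace | NULL 
2  | Grace | 21   
3  | Frank | NULL 
4  | Frank | 10   
5  | Liam  | NULL 
6  | Kate  | 13   
7  | Grace | NULL 
9  | Iris  | 16   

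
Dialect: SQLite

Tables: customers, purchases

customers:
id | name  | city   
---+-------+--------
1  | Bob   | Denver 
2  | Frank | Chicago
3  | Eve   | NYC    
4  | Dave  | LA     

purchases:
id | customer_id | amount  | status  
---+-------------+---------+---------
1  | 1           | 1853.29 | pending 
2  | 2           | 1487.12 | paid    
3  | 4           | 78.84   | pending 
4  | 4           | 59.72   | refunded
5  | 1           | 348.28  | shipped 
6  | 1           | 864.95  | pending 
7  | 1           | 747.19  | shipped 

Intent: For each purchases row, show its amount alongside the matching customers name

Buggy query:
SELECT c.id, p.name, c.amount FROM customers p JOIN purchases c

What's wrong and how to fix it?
Bug: JOIN with no ON clause produces a cartesian product; every purchases row pairs with every customers row

Fix: Add ON c.customer_id = p.id to the JOIN

Corrected query:
SELECT c.id, p.name, c.amount FROM customers p JOIN purchases c ON c.customer_id = p.id

Result:
id | name  | amount 
---+-------+--------
1  | Bob   | 1853.29
2  | Frank | 1487.12
3  | Dave  | 78.84  
4  | Dave  | 59.72  
5  | Bob   | 348.28 
6  | Bob   | 864.95 
7  | Bob   | 747.19 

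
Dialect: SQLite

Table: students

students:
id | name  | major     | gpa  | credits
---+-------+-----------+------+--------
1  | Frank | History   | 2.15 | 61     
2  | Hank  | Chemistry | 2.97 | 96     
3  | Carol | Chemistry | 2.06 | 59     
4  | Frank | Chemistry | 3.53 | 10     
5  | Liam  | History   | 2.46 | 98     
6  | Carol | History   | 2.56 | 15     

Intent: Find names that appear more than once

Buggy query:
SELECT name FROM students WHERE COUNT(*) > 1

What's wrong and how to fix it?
Bug: WHERE can't reference COUNT(*); aggregates are computed after WHERE

Fix: Group first, then use HAVING for the count condition

Corrected query:
SELECT name FROM students GROUP BY name HAVING COUNT(*) > 1

Result:
name 
-----
Carol
Frank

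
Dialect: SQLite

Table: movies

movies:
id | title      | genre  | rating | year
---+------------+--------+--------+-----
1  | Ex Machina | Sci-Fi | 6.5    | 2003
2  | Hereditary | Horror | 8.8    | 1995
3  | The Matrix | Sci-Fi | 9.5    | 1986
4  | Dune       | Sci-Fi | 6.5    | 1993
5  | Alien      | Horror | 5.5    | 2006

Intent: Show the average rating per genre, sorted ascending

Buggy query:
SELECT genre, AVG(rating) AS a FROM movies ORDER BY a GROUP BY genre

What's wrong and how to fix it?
Bug: GROUP BY must precede ORDER BY

Fix: Move ORDER BY to the end, after GROUP BY

Corrected query:
SELECT genre, AVG(rating) AS a FROM movies GROUP BY genre ORDER BY a

Result:
genre  | a   
-------+-----
Horror | 7.15
Sci-Fi | 7.5 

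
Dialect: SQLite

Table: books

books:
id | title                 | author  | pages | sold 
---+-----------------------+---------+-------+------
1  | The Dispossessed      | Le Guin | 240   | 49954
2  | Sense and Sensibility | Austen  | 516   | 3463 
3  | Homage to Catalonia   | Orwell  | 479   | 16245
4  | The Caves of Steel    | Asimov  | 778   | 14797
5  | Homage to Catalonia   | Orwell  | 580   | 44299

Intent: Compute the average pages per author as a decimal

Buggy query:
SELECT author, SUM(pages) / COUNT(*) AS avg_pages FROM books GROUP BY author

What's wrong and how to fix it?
Bug: Both operands are integers, so '/' performs integer division and truncates

Fix: Cast one side to REAL so the division keeps the fractional part

Corrected query:
SELECT author, SUM(pages) * 1.0 / COUNT(*) AS avg_pages FROM books GROUP BY author

Result:
author  | avg_pages
--------+----------
Asimov  | 778      
Austen  | 516      
Le Guin | 240      
Orwell  | 529.5    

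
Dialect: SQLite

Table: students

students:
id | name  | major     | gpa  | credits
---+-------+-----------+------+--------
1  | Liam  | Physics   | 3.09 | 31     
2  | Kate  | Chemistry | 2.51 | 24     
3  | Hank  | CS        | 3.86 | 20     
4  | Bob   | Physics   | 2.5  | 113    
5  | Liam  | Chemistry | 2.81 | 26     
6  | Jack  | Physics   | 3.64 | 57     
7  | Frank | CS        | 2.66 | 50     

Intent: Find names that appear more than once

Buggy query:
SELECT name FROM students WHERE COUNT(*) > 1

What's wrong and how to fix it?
Bug: WHERE can't reference COUNT(*); aggregates are computed after WHERE

Fix: GROUP BY name, then filter groups with HAVING COUNT(*) > 1

Corrected query:
SELECT name FROM students GROUP BY name HAVING COUNT(*) > 1

Result:
name
----
Liam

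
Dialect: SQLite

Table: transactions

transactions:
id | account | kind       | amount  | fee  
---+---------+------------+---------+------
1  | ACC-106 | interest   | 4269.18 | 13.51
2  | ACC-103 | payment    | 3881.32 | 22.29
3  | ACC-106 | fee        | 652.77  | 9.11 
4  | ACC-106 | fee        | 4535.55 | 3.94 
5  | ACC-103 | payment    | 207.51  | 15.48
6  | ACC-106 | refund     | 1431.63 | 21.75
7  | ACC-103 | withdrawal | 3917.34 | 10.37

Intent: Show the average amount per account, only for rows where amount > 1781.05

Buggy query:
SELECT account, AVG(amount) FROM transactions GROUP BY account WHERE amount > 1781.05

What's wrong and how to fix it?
Bug: WHERE cannot follow GROUP BY

Fix: Move the WHERE clause before GROUP BY

Corrected query:
SELECT account, AVG(amount) FROM transactions WHERE amount > 1781.05 GROUP BY account

Result:
account | AVG(amount)
--------+------------
ACC-103 | 3899.33    
ACC-106 | 4402.365   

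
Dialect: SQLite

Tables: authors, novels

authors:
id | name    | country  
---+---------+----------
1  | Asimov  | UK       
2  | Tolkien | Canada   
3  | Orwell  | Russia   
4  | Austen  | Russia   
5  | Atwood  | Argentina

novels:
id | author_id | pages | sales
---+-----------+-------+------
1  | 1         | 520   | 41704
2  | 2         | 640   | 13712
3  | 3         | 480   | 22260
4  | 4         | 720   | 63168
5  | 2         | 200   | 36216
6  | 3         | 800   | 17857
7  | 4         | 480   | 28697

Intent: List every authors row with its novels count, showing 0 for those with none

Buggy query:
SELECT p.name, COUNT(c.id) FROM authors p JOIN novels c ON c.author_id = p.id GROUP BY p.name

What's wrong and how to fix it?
Bug: An inner join excludes parents with zero children

Fix: Use LEFT JOIN so parents without children still appear (COUNT(c.id) gives 0)

Corrected query:
SELECT p.name, COUNT(c.id) FROM authors p LEFT JOIN novels c ON c.author_id = p.id GROUP BY p.name

Result:
name    | COUNT(c.id)
--------+------------
Asimov  | 1          
Atwood  | 0          
Austen  | 2          
Orwell  | 2          
Tolkien | 2          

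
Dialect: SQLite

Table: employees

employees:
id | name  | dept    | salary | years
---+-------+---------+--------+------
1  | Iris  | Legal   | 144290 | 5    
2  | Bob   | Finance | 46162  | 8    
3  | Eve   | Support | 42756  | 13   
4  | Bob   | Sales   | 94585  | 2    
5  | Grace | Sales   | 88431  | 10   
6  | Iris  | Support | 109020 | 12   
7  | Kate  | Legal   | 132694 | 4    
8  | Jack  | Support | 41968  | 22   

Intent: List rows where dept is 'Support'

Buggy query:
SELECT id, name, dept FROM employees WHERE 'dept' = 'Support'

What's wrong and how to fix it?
Bug: 'dept' in single quotes is a string literal, not the column; the comparison is literal-vs-literal and never true

Fix: Remove the quotes around the column name (or use double quotes for an identifier)

Corrected query:
SELECT id, name, dept FROM employees WHERE dept = 'Support'

Result:
id | name | dept   
---+------+--------
3  | Eve  | Support
6  | Iris | Support
8  | Jack | Support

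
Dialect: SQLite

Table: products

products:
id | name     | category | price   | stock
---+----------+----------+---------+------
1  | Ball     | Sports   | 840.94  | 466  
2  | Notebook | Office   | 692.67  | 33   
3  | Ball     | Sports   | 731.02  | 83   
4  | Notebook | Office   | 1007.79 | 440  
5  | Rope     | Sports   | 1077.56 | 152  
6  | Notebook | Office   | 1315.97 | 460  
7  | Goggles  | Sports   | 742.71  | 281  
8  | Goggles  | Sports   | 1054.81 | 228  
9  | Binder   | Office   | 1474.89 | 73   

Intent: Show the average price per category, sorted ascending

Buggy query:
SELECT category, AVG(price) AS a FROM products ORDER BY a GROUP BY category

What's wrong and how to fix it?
Bug: ORDER BY appears before GROUP BY; SQL clause order requires GROUP BY first

Fix: Reorder: SELECT … FROM … GROUP BY … ORDER BY …

Corrected query:
SELECT category, AVG(price) AS a FROM products GROUP BY category ORDER BY a

Result:
category | a      
---------+--------
Sports   | 889.408
Office   | 1122.83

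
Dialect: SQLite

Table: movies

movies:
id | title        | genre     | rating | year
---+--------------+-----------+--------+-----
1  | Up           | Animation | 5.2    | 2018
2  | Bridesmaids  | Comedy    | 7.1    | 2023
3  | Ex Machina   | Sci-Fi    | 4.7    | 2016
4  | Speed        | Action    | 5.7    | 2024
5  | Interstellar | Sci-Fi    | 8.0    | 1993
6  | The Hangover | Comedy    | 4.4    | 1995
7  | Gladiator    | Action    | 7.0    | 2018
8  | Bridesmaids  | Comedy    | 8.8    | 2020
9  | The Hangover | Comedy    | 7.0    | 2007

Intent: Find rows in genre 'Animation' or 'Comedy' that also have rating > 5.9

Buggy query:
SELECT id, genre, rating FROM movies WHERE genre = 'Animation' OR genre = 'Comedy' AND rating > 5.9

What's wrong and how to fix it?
Bug: Without parentheses, AND is evaluated before OR, so the rating filter only applies to the 'Comedy' branch

Fix: Add parentheses around the OR so the AND applies to both alternatives

Corrected query:
SELECT id, genre, rating FROM movies WHERE (genre = 'Animation' OR genre = 'Comedy') AND rating > 5.9

Result:
id | genre  | rating
---+--------+-------
2  | Comedy | 7.1   
8  | Comedy | 8.8   
9  | Comedy | 7     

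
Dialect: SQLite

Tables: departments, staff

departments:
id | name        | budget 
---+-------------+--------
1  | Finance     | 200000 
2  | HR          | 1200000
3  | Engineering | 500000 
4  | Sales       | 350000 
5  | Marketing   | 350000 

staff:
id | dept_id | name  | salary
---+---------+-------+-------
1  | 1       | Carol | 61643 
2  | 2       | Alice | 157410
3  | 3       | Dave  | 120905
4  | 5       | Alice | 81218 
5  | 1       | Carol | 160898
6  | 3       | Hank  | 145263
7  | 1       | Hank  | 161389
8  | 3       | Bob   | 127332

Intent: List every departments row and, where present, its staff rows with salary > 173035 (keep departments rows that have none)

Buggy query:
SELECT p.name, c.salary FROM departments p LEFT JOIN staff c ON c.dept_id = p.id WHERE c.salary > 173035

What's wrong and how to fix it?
Bug: A WHERE condition on the right-hand table after LEFT JOIN drops unmatched parents

Fix: Put 'c.salary > 173035' in the JOIN's ON clause instead of WHERE

Corrected query:
SELECT p.name, c.salary FROM departments p LEFT JOIN staff c ON c.dept_id = p.id AND c.salary > 173035

Result:
name        | salary
------------+-------
Finance     | NULL  
HR          | NULL  
Engineering | NULL  
Sales       | NULL  
Marketing   | NULL  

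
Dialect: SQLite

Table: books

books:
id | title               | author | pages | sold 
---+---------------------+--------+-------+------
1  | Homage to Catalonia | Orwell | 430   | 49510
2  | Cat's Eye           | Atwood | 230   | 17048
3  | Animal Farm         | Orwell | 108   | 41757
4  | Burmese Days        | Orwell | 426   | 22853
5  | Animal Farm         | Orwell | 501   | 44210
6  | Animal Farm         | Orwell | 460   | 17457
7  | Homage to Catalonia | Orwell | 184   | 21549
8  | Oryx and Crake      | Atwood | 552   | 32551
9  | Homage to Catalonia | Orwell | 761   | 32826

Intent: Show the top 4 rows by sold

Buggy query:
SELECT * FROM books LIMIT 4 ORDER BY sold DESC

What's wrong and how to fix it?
Bug: LIMIT must come after ORDER BY

Fix: Sort with ORDER BY, then apply LIMIT

Corrected query:
SELECT * FROM books ORDER BY sold DESC LIMIT 4

Result:
id | title               | author | pages | sold 
---+---------------------+--------+-------+------
1  | Homage to Catalonia | Orwell | 430   | 49510
5  | Animal Farm         | Orwell | 501   | 44210
3  | Animal Farm         | Orwell | 108   | 41757
9  | Homage to Catalonia | Orwell | 761   | 32826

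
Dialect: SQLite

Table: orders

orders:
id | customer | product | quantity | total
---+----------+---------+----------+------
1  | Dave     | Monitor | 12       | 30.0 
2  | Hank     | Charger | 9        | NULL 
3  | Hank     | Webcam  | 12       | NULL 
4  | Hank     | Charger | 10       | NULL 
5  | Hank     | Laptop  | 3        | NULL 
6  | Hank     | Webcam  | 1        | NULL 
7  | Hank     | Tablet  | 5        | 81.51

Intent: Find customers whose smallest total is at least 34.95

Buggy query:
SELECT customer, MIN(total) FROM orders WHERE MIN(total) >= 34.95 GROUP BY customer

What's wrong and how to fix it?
Bug: MIN() in WHERE is a misuse of aggregate

Fix: Use HAVING for the per-group MIN condition

Corrected query:
SELECT customer, MIN(total) FROM orders GROUP BY customer HAVING MIN(total) >= 34.95

Result:
customer | MIN(total)
---------+-----------
Hank     | 81.51     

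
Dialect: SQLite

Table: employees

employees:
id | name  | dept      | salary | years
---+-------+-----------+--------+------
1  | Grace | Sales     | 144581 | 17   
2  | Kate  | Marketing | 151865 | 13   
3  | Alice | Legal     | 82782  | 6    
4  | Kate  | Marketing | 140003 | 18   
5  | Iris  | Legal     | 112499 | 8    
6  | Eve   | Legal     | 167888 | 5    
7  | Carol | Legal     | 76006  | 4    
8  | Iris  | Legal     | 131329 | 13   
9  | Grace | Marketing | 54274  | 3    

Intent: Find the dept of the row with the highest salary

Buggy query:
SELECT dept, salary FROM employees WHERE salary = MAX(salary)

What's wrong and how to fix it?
Bug: MAX(salary) is an aggregate and cannot be used directly in WHERE

Fix: Wrap MAX in a scalar subquery so WHERE compares against a single value

Corrected query:
SELECT dept, salary FROM employees WHERE salary = (SELECT MAX(salary) FROM employees)

Result:
dept  | salary
------+-------
Legal | 167888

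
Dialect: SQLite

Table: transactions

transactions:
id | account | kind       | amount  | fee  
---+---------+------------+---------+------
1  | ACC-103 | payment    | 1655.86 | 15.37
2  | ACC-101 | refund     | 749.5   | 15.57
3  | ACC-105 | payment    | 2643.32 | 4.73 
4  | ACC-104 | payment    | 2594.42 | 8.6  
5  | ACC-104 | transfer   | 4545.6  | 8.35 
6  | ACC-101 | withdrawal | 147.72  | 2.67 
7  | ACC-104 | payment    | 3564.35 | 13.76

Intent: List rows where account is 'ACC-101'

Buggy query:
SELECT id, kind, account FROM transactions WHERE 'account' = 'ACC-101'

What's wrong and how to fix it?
Bug: 'account' in single quotes is a string literal, not the column; the comparison is literal-vs-literal and never true

Fix: Remove the quotes around the column name (or use double quotes for an identifier)

Corrected query:
SELECT id, kind, account FROM transactions WHERE account = 'ACC-101'

Result:
id | kind       | account
---+------------+--------
2  | refund     | ACC-101
6  | withdrawal | ACC-101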